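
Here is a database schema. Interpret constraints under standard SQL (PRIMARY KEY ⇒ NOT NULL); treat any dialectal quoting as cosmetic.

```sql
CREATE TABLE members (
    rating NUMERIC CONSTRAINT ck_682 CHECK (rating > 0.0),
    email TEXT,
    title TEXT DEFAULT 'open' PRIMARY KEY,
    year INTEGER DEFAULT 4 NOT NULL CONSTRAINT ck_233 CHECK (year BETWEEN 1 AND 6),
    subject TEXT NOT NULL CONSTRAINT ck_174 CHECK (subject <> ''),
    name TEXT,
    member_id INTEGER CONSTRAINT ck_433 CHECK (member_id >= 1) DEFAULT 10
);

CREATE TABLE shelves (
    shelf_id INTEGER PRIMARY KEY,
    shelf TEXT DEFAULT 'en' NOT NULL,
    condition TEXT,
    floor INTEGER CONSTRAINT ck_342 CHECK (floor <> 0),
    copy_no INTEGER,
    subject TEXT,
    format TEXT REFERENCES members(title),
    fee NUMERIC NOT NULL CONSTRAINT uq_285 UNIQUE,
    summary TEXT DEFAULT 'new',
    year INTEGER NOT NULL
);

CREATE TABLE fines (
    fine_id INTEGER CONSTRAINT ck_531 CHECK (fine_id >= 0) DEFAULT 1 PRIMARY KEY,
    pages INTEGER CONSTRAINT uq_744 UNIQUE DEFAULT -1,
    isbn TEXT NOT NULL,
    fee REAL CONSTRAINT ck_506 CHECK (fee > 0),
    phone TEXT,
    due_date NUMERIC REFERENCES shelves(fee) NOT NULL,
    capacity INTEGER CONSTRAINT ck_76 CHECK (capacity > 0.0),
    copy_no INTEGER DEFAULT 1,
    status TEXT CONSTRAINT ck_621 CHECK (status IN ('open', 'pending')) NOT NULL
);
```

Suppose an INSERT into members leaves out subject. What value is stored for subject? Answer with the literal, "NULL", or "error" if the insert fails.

error

subject has no DEFAULT clause.
Omitting it would insert NULL, but it is declared NOT NULL, so the INSERT fails.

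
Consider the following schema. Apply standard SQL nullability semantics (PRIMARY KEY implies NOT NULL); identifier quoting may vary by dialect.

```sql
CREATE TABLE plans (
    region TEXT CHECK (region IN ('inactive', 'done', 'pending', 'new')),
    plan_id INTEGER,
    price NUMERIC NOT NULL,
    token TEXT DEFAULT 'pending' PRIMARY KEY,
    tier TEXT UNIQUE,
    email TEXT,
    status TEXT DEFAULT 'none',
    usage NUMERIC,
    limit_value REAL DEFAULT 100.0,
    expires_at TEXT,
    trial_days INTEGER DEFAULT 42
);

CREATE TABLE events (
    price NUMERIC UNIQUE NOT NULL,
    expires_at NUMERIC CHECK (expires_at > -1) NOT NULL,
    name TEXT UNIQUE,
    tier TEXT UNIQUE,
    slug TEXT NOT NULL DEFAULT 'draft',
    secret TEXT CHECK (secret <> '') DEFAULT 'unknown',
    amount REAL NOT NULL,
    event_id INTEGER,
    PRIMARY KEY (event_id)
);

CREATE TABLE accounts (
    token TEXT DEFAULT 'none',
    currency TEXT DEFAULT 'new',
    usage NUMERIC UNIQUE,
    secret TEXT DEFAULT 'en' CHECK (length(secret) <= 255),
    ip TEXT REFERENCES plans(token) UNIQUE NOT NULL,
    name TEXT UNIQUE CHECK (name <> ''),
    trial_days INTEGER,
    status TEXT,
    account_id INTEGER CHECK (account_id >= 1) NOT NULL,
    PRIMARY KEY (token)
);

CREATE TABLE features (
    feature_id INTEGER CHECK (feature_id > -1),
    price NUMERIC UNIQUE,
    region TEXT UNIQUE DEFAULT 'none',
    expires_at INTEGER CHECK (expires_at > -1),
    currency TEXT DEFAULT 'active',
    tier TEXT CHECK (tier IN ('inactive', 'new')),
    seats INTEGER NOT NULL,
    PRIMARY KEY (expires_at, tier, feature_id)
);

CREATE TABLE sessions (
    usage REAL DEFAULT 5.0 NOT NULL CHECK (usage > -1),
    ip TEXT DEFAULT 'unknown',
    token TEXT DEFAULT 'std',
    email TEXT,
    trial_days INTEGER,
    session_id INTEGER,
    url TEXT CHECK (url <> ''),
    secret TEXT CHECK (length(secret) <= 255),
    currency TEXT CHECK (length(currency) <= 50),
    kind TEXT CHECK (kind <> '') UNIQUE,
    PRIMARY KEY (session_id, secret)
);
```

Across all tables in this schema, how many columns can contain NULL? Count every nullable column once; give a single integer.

28

plans: 9 nullable (region, plan_id, tier, email, status, usage, limit_value, expires_at, trial_days — PK (token) and explicit NOT NULL columns excluded).
events: 3 nullable (name, tier, secret — PK (event_id) and explicit NOT NULL columns excluded).
accounts: 6 nullable (currency, usage, secret, name, trial_days, status — PK (token) and explicit NOT NULL columns excluded).
features: 3 nullable (price, region, currency — PK (expires_at, tier, feature_id) and explicit NOT NULL columns excluded).
sessions: 7 nullable (ip, token, email, trial_days, url, currency, kind — PK (session_id, secret) and explicit NOT NULL columns excluded).
Total: 9 + 3 + 6 + 3 + 7 = 28.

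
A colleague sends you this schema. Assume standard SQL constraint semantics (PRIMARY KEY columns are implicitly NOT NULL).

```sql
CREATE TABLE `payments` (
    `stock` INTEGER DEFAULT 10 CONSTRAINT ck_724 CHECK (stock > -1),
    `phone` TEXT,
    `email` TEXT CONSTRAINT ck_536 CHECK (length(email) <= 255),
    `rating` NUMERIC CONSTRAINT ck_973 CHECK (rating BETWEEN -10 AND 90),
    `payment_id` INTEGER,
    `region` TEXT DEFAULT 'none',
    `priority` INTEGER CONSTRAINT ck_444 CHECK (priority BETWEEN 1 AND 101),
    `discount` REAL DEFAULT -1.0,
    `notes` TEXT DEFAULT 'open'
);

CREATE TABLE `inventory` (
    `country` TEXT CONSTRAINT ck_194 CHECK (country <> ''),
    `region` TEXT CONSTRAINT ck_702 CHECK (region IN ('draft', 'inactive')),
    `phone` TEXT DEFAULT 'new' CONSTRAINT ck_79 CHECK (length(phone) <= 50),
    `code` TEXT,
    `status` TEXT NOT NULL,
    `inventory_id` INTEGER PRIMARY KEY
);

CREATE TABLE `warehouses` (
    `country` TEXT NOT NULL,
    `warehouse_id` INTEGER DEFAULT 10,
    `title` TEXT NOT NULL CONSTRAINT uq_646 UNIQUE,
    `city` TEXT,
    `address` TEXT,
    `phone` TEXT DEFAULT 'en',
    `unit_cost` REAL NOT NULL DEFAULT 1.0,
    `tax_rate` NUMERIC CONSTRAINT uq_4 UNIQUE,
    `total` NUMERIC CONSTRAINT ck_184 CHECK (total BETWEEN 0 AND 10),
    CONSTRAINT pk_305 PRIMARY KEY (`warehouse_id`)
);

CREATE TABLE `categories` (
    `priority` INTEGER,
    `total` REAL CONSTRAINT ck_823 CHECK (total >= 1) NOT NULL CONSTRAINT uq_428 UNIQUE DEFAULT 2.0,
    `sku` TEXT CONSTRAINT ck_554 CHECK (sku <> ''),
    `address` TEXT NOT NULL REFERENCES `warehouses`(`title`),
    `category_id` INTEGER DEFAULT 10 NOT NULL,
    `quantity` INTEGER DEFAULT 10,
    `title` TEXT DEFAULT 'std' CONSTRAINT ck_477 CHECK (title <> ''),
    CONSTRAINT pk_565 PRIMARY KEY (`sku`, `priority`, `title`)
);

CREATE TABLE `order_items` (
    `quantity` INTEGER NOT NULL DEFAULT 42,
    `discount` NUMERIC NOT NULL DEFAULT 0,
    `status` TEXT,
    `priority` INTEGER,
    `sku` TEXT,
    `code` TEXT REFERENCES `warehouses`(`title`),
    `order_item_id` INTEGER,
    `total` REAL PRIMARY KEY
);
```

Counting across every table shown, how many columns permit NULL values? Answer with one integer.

payments: 9 nullable (stock, phone, email, rating, payment_id, region, priority, discount, notes — PK none and explicit NOT NULL columns excluded).
inventory: 4 nullable (country, region, phone, code — PK (inventory_id) and explicit NOT NULL columns excluded).
warehouses: 5 nullable (city, address, phone, tax_rate, total — PK (warehouse_id) and explicit NOT NULL columns excluded).
categories: 1 nullable (quantity — PK (sku, priority, title) and explicit NOT NULL columns excluded).
order_items: 5 nullable (status, priority, sku, code, order_item_id — PK (total) and explicit NOT NULL columns excluded).
Total: 9 + 4 + 5 + 1 + 5 = 24.

24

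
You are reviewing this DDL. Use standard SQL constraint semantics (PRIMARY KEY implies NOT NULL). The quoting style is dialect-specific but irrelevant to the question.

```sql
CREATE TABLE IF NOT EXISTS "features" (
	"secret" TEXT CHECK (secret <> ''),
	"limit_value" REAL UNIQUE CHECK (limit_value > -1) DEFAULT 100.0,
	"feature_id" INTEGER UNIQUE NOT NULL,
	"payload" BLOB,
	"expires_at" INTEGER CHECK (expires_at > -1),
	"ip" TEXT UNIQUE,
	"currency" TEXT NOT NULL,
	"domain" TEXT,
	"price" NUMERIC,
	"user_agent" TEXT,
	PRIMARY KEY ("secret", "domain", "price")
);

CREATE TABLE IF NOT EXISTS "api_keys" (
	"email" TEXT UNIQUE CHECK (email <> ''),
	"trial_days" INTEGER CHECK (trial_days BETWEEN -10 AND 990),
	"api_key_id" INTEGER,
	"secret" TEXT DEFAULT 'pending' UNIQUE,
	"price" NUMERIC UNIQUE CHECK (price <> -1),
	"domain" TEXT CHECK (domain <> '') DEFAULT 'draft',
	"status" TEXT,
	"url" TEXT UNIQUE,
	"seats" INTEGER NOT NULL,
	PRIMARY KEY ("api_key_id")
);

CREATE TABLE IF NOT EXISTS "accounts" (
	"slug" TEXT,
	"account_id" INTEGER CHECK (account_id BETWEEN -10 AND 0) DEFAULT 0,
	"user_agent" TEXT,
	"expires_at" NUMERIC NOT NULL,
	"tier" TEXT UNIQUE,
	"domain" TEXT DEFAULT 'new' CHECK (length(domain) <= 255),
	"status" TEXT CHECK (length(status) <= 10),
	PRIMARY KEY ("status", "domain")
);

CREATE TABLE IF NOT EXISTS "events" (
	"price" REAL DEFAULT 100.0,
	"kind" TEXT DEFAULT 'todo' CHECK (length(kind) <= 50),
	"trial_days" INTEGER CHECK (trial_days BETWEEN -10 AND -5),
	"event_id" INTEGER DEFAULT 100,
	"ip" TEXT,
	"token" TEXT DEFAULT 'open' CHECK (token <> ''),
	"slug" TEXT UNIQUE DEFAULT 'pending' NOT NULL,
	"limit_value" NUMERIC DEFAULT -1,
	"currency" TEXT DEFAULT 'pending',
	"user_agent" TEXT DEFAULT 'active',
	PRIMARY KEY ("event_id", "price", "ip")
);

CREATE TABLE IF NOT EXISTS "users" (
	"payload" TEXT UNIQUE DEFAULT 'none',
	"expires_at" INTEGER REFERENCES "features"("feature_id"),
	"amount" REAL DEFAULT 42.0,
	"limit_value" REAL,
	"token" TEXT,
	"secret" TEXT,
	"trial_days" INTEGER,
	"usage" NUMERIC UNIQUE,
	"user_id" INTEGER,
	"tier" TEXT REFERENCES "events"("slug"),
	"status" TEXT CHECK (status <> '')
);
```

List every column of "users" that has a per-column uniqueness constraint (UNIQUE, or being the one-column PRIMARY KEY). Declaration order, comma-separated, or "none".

payload, usage

- payload: declared UNIQUE → unique.
- expires_at: no UNIQUE or single-column PK constraint.
- amount: no UNIQUE or single-column PK constraint.
- limit_value: no UNIQUE or single-column PK constraint.
- token: no UNIQUE or single-column PK constraint.
- secret: no UNIQUE or single-column PK constraint.
- trial_days: no UNIQUE or single-column PK constraint.
- usage: declared UNIQUE → unique.
- user_id: no UNIQUE or single-column PK constraint.
- tier: no UNIQUE or single-column PK constraint.
- status: no UNIQUE or single-column PK constraint.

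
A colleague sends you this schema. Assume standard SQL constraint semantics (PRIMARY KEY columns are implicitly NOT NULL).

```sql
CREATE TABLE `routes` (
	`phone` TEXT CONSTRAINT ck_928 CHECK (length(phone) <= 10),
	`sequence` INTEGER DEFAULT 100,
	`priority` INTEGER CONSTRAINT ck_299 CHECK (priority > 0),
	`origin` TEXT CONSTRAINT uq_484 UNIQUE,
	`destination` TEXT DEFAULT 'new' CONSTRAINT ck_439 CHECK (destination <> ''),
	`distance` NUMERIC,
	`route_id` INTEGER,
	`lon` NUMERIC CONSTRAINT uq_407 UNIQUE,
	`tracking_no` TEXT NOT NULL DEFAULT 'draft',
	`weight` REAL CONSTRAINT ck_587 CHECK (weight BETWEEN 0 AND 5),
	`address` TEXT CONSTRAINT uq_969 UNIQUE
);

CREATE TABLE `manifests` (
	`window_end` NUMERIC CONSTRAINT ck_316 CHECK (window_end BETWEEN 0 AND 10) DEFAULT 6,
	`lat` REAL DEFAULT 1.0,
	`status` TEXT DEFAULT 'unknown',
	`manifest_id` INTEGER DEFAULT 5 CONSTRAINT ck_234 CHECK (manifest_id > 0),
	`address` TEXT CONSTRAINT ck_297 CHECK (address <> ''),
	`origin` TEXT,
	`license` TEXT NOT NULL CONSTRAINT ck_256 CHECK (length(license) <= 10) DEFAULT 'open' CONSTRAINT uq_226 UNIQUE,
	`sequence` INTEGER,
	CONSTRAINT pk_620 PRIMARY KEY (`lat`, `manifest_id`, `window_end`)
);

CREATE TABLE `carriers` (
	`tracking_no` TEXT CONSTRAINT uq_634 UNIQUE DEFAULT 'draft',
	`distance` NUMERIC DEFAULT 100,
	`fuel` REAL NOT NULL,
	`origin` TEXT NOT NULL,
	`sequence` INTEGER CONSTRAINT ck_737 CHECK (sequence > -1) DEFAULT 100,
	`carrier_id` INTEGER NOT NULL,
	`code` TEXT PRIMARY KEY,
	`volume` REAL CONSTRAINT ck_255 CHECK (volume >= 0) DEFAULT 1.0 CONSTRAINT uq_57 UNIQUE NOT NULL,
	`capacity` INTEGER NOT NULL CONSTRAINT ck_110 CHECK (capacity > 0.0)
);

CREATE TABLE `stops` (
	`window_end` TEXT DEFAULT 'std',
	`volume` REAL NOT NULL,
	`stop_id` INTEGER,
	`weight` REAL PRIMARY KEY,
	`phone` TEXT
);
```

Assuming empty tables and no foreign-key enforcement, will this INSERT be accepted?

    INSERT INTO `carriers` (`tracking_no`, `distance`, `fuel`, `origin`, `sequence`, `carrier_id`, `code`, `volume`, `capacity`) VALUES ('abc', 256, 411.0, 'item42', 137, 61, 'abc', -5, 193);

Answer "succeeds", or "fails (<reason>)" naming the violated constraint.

The value -5 for volume violates CHECK (volume >= 0).

fails (CHECK on volume)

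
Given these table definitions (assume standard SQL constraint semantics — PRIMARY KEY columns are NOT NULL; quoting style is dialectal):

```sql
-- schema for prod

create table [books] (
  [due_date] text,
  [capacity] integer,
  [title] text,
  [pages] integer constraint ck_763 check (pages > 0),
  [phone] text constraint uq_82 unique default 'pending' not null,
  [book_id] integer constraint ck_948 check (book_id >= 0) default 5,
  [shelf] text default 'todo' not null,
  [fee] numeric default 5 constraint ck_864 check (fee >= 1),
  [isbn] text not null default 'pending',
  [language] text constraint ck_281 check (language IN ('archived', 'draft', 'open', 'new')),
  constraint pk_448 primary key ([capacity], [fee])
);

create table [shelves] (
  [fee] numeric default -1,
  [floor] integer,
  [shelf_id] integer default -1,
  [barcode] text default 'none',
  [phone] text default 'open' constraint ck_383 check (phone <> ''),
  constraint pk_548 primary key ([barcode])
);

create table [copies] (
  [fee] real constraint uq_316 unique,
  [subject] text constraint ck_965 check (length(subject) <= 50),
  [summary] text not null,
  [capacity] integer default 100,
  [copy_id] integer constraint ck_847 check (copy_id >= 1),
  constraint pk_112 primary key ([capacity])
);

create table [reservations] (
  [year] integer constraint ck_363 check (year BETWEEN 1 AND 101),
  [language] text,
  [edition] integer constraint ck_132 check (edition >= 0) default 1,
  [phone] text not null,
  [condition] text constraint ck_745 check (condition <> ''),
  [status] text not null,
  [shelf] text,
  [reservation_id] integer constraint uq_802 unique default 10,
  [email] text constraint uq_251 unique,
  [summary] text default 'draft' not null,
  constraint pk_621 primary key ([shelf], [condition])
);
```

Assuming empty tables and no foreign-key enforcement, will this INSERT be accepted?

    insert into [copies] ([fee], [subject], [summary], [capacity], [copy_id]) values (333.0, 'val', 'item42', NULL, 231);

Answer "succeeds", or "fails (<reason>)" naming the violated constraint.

capacity is explicitly set to NULL, but capacity is part of the PRIMARY KEY (implied NOT NULL).

fails (NOT NULL on capacity)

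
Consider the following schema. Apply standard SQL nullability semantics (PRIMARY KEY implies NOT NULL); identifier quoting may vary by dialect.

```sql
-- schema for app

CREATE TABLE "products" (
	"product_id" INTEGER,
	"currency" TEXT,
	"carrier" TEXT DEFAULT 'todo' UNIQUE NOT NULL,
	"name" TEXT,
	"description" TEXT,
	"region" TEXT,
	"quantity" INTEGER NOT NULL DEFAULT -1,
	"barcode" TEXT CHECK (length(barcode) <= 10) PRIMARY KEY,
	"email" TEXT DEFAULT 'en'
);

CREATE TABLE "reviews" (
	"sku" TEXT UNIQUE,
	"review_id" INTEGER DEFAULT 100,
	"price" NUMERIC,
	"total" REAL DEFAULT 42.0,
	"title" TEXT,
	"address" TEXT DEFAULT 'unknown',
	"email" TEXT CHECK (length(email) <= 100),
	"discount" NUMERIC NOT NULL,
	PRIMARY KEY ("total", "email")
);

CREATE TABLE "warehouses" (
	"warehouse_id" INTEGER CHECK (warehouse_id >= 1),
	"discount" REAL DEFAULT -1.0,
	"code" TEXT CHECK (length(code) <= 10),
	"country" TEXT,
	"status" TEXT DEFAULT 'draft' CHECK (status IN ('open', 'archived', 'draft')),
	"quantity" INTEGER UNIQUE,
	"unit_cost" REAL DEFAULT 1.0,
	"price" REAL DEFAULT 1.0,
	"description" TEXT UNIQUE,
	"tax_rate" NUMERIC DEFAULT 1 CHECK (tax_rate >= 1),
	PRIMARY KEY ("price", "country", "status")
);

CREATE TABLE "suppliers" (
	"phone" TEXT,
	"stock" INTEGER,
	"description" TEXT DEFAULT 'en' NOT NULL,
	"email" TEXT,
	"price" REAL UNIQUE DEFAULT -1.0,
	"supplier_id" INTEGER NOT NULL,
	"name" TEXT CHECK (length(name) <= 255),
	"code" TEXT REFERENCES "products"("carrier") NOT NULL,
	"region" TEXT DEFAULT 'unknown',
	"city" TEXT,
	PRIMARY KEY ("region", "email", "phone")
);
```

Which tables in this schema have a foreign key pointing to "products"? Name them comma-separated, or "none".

suppliers

- suppliers.code references products(carrier).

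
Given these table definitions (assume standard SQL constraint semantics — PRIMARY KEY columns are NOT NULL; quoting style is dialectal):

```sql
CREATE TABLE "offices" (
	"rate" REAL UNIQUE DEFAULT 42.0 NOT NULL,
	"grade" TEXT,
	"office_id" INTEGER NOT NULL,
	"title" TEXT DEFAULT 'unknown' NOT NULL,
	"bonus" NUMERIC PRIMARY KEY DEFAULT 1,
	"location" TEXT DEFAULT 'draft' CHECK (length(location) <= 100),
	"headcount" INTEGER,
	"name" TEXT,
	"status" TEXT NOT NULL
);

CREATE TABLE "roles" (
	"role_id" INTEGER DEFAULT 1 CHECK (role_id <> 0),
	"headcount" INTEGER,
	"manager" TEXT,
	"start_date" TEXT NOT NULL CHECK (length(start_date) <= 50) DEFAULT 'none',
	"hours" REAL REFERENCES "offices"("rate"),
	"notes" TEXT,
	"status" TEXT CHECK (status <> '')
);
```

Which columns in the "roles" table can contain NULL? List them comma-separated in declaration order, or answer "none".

role_id, headcount, manager, hours, notes, status

- role_id: CHECK does not forbid NULL (a CHECK constraint passes when its expression is NULL) → nullable.
- headcount: no NOT NULL constraint applies → nullable.
- manager: no NOT NULL constraint applies → nullable.
- start_date: declared NOT NULL → not nullable.
- hours: a foreign key column may be NULL unless separately constrained → nullable.
- notes: no NOT NULL constraint applies → nullable.
- status: CHECK does not forbid NULL (a CHECK constraint passes when its expression is NULL) → nullable.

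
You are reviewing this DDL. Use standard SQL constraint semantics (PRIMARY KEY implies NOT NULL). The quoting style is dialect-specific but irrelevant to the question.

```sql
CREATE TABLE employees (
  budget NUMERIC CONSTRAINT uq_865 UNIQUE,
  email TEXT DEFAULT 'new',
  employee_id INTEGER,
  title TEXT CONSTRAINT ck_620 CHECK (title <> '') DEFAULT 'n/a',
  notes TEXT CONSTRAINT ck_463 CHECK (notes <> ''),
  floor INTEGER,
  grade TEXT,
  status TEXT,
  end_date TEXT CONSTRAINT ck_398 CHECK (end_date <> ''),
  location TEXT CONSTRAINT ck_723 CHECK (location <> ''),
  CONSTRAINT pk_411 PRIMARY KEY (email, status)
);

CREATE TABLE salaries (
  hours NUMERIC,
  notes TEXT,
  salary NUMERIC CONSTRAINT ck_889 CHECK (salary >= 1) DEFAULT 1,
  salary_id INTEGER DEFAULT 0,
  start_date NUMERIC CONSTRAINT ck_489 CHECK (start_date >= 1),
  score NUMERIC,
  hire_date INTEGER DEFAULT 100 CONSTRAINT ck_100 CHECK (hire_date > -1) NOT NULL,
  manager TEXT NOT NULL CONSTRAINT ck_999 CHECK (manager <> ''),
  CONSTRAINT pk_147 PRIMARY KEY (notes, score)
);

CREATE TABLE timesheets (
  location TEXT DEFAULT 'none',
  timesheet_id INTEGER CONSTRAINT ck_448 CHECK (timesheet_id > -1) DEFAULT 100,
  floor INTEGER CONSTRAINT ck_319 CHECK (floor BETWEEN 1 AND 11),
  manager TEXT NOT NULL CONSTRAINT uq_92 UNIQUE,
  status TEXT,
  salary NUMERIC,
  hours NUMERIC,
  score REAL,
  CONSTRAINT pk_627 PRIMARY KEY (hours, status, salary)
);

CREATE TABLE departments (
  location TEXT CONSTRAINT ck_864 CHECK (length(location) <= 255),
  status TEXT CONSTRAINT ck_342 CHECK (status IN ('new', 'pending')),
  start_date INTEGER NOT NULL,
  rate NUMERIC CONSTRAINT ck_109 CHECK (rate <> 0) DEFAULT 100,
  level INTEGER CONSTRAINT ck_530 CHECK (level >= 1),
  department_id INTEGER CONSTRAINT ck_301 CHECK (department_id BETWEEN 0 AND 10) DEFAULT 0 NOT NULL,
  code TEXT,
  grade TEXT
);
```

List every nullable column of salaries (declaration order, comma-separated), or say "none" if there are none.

- hours: no NOT NULL constraint applies → nullable.
- notes: part of the PRIMARY KEY, which implies NOT NULL → not nullable.
- salary: CHECK does not forbid NULL (a CHECK constraint passes when its expression is NULL) → nullable.
- salary_id: DEFAULT only fills an omitted column; an explicit NULL is still allowed → nullable.
- start_date: CHECK does not forbid NULL (a CHECK constraint passes when its expression is NULL) → nullable.
- score: part of the PRIMARY KEY, which implies NOT NULL → not nullable.
- hire_date: declared NOT NULL → not nullable.
- manager: declared NOT NULL → not nullable.

hours, salary, salary_id, start_date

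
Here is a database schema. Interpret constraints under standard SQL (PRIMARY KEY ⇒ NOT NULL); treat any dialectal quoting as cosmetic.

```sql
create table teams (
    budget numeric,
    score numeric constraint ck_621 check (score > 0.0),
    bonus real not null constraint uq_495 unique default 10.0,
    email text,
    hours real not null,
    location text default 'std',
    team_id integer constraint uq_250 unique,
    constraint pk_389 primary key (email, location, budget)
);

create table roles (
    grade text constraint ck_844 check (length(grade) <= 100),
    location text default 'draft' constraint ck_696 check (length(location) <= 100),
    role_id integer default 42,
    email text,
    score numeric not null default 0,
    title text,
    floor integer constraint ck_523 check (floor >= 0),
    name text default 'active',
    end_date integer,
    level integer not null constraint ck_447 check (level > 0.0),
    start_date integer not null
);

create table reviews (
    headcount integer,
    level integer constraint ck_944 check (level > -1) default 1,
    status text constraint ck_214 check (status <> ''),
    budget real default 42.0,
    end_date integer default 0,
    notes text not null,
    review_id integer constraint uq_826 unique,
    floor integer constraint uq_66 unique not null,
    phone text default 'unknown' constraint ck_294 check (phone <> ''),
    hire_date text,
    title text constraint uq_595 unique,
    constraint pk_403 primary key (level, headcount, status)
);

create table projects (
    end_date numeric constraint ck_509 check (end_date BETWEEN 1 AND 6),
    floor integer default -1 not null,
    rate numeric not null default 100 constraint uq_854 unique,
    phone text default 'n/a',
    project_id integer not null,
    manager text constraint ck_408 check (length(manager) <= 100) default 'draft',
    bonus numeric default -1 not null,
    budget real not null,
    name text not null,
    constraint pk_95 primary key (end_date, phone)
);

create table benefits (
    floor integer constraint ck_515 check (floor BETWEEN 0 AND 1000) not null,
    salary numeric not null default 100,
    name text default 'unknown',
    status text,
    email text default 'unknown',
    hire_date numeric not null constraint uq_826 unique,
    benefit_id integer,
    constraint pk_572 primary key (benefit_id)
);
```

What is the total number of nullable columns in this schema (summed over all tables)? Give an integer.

teams: 2 nullable (score, team_id — PK (email, location, budget) and explicit NOT NULL columns excluded).
roles: 8 nullable (grade, location, role_id, email, title, floor, name, end_date — PK none and explicit NOT NULL columns excluded).
reviews: 6 nullable (budget, end_date, review_id, phone, hire_date, title — PK (level, headcount, status) and explicit NOT NULL columns excluded).
projects: 1 nullable (manager — PK (end_date, phone) and explicit NOT NULL columns excluded).
benefits: 3 nullable (name, status, email — PK (benefit_id) and explicit NOT NULL columns excluded).
Total: 2 + 8 + 6 + 1 + 3 = 20.

20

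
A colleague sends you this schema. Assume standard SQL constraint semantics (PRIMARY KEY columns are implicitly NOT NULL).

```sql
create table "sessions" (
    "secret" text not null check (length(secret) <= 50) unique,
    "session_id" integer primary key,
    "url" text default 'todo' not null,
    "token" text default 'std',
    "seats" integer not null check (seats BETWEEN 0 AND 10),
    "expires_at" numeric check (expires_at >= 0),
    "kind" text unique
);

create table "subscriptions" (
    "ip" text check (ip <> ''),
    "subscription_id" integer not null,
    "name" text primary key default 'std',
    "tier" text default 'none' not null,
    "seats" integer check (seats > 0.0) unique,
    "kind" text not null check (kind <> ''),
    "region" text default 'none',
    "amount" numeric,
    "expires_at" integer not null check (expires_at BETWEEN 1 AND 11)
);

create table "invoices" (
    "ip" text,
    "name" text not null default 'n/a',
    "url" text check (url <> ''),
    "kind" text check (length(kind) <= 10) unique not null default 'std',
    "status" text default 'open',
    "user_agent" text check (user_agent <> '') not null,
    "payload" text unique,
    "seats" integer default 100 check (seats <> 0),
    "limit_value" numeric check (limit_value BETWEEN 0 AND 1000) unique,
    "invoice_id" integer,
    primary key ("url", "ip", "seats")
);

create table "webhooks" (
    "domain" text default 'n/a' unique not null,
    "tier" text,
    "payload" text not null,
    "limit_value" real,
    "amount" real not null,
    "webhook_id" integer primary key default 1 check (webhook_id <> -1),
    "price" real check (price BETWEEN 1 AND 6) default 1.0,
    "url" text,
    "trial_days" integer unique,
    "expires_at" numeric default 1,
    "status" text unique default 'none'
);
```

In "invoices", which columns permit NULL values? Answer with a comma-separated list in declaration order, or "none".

- ip: part of the PRIMARY KEY, which implies NOT NULL → not nullable.
- name: declared NOT NULL → not nullable.
- url: part of the PRIMARY KEY, which implies NOT NULL → not nullable.
- kind: declared NOT NULL → not nullable.
- status: DEFAULT only fills an omitted column; an explicit NULL is still allowed → nullable.
- user_agent: declared NOT NULL → not nullable.
- payload: UNIQUE does not imply NOT NULL → nullable.
- seats: part of the PRIMARY KEY, which implies NOT NULL → not nullable.
- limit_value: CHECK does not forbid NULL (a CHECK constraint passes when its expression is NULL) → nullable.
- invoice_id: no NOT NULL constraint applies → nullable.

status, payload, limit_value, invoice_id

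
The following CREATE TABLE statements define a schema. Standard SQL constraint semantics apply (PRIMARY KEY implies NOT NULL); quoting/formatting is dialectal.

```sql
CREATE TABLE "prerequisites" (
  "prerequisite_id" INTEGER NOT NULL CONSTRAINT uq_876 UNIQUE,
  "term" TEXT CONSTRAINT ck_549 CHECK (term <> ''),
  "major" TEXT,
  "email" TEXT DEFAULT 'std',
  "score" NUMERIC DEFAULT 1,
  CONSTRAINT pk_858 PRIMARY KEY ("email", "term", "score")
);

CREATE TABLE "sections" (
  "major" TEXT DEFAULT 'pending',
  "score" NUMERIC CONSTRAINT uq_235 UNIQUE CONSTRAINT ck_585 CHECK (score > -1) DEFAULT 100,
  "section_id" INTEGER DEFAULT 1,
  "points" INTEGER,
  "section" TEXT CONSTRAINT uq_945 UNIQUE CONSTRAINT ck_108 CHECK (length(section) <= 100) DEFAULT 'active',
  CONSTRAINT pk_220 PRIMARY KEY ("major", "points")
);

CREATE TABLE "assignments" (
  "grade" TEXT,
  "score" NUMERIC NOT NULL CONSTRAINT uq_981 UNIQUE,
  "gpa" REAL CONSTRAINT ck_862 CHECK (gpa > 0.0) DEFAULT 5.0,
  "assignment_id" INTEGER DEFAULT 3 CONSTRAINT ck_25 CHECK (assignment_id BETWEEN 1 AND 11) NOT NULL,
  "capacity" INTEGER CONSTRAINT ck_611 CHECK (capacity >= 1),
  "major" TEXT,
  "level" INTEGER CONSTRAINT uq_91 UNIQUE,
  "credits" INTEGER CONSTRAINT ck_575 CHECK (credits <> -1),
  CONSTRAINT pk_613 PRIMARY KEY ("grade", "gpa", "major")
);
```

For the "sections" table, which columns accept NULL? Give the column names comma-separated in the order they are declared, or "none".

score, section_id, section

- major: part of the PRIMARY KEY, which implies NOT NULL → not nullable.
- score: CHECK does not forbid NULL (a CHECK constraint passes when its expression is NULL) → nullable.
- section_id: DEFAULT only fills an omitted column; an explicit NULL is still allowed → nullable.
- points: part of the PRIMARY KEY, which implies NOT NULL → not nullable.
- section: CHECK does not forbid NULL (a CHECK constraint passes when its expression is NULL) → nullable.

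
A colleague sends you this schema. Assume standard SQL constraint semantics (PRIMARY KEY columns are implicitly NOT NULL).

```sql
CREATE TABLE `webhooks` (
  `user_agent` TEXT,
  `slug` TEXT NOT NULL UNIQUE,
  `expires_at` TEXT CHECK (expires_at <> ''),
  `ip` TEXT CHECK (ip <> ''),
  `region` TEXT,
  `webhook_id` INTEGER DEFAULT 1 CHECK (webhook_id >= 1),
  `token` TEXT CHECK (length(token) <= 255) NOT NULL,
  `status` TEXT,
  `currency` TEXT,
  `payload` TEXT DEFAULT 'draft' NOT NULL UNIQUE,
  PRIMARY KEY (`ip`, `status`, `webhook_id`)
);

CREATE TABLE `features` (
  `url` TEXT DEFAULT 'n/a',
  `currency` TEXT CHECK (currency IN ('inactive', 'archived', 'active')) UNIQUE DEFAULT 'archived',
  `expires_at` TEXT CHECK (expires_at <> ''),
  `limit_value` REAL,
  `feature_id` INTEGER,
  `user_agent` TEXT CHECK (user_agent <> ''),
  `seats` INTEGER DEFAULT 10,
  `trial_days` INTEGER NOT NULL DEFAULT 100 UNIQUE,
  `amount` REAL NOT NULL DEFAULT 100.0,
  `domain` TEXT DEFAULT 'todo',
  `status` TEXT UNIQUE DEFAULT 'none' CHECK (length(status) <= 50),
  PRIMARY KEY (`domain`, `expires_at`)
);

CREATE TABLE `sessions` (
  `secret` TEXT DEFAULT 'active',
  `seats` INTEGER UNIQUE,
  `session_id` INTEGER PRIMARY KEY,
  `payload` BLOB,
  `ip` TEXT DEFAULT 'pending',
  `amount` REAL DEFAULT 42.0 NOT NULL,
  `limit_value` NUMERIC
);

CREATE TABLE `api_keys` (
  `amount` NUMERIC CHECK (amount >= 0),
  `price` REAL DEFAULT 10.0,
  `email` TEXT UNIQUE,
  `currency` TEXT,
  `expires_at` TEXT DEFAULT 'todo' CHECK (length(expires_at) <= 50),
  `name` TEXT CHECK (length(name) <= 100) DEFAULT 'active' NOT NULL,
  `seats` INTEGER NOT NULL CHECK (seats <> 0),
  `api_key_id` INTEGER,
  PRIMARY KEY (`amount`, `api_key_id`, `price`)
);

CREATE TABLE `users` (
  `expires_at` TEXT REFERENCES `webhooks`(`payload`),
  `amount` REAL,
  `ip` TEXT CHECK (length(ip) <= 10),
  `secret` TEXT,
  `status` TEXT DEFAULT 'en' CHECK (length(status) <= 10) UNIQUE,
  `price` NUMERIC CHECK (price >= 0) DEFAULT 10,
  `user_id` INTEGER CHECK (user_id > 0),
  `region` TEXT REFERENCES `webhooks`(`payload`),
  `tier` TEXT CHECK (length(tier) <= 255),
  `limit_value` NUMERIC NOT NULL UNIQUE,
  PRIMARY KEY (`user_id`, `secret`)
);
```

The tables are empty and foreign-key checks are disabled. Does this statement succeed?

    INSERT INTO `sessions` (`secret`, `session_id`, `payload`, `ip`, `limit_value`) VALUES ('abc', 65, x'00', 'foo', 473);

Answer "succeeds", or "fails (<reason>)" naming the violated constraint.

succeeds

NOT NULL columns: amount defaults to 42.0; session_id is supplied.
No constraint is violated.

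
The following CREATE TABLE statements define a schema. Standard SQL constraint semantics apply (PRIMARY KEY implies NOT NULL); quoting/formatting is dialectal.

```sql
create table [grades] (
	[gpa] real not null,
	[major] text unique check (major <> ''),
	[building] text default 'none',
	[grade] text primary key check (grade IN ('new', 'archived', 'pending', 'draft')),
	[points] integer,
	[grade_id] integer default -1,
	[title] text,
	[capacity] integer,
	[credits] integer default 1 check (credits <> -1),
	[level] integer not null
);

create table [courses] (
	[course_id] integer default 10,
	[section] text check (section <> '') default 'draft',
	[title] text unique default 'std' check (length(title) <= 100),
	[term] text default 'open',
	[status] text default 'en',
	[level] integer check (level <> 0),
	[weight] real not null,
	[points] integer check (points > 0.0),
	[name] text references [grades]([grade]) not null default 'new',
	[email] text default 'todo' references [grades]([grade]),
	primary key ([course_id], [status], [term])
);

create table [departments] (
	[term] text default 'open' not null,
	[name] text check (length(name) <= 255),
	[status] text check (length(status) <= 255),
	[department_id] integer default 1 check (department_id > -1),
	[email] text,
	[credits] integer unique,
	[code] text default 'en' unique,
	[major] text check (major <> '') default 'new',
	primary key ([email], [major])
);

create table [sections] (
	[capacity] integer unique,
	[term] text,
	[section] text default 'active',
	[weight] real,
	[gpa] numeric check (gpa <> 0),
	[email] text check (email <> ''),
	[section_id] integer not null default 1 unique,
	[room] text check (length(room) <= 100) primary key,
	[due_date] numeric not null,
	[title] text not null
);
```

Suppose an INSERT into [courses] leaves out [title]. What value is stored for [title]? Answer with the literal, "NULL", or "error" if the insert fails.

'std'

title has an explicit DEFAULT 'std'.
When the column is omitted from an INSERT, that default is used.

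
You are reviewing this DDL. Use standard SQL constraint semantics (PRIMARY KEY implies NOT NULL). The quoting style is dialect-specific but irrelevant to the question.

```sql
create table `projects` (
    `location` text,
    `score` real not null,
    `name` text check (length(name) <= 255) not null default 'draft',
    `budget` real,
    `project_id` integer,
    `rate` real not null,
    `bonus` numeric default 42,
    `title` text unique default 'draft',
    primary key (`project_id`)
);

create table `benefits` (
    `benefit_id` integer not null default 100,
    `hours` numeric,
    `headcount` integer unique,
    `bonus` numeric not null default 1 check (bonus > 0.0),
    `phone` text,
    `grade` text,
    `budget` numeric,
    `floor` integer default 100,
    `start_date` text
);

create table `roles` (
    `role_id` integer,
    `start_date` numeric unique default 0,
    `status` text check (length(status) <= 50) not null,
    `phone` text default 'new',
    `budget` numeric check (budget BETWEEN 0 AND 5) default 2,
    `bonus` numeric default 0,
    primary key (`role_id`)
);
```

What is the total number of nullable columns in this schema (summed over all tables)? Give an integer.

15

projects: 4 nullable (location, budget, bonus, title — PK (project_id) and explicit NOT NULL columns excluded).
benefits: 7 nullable (hours, headcount, phone, grade, budget, floor, start_date — PK none and explicit NOT NULL columns excluded).
roles: 4 nullable (start_date, phone, budget, bonus — PK (role_id) and explicit NOT NULL columns excluded).
Total: 4 + 7 + 4 = 15.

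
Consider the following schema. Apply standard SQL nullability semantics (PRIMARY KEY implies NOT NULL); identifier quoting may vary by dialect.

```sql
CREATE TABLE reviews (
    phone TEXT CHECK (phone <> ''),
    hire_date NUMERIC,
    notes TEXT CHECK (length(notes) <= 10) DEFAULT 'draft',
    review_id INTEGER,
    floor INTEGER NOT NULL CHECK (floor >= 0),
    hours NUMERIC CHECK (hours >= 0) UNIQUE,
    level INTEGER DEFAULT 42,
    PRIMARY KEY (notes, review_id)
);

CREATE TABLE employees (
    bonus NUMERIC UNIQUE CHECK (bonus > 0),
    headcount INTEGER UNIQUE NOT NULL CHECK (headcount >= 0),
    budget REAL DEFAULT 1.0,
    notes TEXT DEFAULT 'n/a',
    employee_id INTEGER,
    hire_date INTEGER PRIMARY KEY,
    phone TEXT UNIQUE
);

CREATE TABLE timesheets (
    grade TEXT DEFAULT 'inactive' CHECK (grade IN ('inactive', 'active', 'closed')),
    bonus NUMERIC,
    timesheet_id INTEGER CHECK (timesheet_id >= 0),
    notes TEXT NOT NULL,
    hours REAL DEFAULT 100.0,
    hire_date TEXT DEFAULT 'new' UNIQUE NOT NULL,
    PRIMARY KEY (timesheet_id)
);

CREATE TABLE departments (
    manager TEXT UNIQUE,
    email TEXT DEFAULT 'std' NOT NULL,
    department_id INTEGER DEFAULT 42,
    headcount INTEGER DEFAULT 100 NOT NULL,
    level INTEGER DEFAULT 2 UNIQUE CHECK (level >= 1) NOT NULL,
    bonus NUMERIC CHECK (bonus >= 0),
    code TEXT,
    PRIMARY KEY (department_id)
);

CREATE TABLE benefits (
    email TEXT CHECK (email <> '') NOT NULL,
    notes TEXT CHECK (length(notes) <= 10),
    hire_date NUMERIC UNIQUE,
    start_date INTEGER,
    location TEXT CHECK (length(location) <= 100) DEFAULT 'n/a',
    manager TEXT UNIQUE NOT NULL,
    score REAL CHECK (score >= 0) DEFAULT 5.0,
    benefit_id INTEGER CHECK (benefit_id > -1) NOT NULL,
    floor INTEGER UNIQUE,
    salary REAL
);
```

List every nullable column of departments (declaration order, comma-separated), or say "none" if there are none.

- manager: UNIQUE does not imply NOT NULL → nullable.
- email: declared NOT NULL → not nullable.
- department_id: part of the PRIMARY KEY, which implies NOT NULL → not nullable.
- headcount: declared NOT NULL → not nullable.
- level: declared NOT NULL → not nullable.
- bonus: CHECK does not forbid NULL (a CHECK constraint passes when its expression is NULL) → nullable.
- code: no NOT NULL constraint applies → nullable.

manager, bonus, code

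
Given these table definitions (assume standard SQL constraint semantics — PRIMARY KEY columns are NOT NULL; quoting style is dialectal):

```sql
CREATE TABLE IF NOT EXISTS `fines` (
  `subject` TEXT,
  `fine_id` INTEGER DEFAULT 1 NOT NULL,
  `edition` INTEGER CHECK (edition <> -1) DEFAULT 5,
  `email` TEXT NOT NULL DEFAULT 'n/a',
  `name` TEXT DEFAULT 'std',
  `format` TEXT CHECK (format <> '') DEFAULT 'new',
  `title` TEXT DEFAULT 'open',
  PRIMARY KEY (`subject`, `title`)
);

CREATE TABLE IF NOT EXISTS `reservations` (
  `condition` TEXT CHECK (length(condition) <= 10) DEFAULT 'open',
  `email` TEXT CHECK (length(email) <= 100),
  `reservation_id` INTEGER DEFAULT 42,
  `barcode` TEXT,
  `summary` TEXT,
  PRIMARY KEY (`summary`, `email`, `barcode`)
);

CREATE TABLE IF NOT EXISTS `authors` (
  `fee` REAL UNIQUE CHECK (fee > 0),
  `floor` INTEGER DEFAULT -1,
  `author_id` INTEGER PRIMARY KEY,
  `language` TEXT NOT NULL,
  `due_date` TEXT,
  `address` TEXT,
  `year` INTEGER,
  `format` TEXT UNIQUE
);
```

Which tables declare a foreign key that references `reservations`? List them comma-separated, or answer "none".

none

No REFERENCES clause anywhere in the schema names reservations.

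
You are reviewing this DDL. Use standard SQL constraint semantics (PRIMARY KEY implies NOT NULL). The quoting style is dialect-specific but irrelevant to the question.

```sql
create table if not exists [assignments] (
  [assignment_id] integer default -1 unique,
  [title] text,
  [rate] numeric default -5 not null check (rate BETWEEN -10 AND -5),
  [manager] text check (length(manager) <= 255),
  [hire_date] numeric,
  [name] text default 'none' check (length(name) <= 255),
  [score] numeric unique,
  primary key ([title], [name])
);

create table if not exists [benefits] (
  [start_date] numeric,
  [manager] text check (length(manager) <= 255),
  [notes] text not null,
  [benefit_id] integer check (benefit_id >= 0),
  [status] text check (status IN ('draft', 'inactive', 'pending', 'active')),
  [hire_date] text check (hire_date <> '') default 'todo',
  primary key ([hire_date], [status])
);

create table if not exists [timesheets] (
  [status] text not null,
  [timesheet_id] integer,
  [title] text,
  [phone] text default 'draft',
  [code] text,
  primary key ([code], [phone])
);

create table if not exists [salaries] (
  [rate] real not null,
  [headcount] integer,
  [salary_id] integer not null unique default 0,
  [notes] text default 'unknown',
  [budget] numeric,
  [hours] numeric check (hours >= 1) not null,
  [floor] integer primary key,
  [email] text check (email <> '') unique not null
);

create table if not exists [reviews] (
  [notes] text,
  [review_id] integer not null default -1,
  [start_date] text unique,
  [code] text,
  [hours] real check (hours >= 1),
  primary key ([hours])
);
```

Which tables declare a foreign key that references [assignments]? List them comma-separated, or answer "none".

none

No REFERENCES clause anywhere in the schema names assignments.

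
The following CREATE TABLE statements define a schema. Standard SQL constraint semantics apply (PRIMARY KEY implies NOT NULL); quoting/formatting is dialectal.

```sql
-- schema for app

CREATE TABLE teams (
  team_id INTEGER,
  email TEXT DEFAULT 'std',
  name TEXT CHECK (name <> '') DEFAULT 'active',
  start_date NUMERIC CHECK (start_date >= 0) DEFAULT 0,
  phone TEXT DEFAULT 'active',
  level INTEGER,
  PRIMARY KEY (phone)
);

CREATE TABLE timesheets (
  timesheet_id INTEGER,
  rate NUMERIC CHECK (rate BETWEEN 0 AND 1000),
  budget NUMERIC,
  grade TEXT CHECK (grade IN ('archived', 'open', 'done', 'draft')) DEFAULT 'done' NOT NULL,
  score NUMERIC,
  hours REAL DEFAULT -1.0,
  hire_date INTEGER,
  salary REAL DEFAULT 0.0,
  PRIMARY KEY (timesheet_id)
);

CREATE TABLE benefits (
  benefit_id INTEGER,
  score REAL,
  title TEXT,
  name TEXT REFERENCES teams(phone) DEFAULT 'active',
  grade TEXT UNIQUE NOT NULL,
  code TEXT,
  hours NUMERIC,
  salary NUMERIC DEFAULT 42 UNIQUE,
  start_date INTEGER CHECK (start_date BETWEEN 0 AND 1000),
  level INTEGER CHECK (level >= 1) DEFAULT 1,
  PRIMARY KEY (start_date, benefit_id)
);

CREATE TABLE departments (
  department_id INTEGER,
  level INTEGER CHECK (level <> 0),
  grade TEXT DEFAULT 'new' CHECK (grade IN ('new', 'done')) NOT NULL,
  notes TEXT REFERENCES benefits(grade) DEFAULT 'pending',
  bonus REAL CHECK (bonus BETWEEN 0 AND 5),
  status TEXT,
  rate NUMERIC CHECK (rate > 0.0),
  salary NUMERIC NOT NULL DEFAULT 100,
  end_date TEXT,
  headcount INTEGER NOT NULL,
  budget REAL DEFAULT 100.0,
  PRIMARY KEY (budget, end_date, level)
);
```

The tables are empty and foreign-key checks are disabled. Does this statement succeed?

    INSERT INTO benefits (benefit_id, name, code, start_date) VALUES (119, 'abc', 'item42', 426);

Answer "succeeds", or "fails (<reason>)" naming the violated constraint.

fails (NOT NULL on grade)

grade is omitted from the column list and has no DEFAULT, so it would receive NULL.
But grade is declared NOT NULL.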